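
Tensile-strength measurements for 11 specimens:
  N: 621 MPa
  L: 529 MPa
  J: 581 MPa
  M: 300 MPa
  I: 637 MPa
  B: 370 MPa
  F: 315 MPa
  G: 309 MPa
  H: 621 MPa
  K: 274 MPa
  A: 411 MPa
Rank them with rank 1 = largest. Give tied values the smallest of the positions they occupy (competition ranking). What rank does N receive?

2

Sorted (descending): 637, 621, 621, 581, 529, 411, 370, 315, 309, 300, 274
The 2 values of 621 occupy positions 2–3 → each gets rank 2.
N has value 621 MPa → rank 2.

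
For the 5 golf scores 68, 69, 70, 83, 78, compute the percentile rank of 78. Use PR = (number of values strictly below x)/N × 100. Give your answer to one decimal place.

60.0

N = 5.
Strictly below 78: 3. Equal to 78: 1.
PR = 3/5 × 100 = 60.0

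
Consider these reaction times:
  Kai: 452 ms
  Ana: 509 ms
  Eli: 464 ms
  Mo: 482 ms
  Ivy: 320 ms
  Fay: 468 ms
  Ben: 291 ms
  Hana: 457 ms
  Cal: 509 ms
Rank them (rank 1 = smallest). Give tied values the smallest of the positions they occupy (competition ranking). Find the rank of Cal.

Sorted (ascending): 291, 320, 452, 457, 464, 468, 482, 509, 509
The 2 values of 509 occupy positions 8–9 → each gets rank 8.
Cal has value 509 ms → rank 8.

8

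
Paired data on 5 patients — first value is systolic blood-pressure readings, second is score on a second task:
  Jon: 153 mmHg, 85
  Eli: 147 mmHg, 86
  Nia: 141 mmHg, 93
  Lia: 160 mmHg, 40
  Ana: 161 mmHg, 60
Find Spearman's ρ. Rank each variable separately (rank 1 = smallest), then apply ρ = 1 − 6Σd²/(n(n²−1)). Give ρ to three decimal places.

-0.900

Ranks of variable 1: 3, 2, 1, 4, 5
Ranks of variable 2: 3, 4, 5, 1, 2
d = r₁ − r₂: 0, -2, -4, 3, 3
d²: 0, 4, 16, 9, 9; Σd² = 38
ρ = 1 − 6·38/(5·24) = 1 − 228/120 = -0.900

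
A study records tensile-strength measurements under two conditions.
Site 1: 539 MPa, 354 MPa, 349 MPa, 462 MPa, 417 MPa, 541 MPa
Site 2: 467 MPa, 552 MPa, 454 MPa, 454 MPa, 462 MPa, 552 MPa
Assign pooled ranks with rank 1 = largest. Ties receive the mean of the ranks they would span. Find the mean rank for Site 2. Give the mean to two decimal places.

Sorted (descending): 552, 552, 541, 539, 467, 462, 462, 454, 454, 417, 354, 349
The 2 values of 552 occupy positions 1–2 → average rank (1+2)/2 = 1.5.
The 2 values of 462 occupy positions 6–7 → average rank (6+7)/2 = 6.5.
The 2 values of 454 occupy positions 8–9 → average rank (8+9)/2 = 8.5.
Site 2 values → pooled ranks: 467→5, 552→1.5, 454→8.5, 454→8.5, 462→6.5, 552→1.5
Mean rank = (5 + 1.5 + 8.5 + 8.5 + 6.5 + 1.5) / 6 = 5.25

5.25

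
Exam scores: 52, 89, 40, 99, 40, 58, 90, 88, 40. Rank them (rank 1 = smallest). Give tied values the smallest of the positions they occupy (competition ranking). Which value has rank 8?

Sorted (ascending): 40, 40, 40, 52, 58, 88, 89, 90, 99
The 3 values of 40 occupy positions 1–3 → each gets rank 1.
Rank 8 → value 90.

90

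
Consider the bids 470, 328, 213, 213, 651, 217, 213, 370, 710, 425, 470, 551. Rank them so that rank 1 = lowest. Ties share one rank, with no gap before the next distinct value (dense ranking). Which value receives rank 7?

Sorted (ascending): 213, 213, 213, 217, 328, 370, 425, 470, 470, 551, 651, 710
The 3 values of 213 share dense rank 1.
The 2 values of 470 share dense rank 6.
Remaining distinct values take the next consecutive integers.
Rank 7 → value 551.

551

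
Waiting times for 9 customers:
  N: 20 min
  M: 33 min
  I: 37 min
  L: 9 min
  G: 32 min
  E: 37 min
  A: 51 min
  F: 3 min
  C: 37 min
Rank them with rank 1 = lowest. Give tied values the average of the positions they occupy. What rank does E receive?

Sorted (ascending): 3, 9, 20, 32, 33, 37, 37, 37, 51
The 3 values of 37 occupy positions 6–8 → average rank 7.
E has value 37 min → rank 7.

7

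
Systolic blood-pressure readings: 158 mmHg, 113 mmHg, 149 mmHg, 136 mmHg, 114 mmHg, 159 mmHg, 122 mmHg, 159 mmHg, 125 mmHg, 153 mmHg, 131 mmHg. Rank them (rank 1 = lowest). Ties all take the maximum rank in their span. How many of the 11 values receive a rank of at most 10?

9

Sorted (ascending): 113, 114, 122, 125, 131, 136, 149, 153, 158, 159, 159
The 2 values of 159 occupy positions 10–11 → each gets rank 11.
Ranks ≤ 10: {1, 2, 3, 4, 5, 6, 7, 8, 9} → 9 values.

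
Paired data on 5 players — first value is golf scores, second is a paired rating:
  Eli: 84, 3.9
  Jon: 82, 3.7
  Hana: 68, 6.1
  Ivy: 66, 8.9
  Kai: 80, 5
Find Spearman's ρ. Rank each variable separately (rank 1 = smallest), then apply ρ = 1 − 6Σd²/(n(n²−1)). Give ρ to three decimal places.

Ranks of variable 1: 5, 4, 2, 1, 3
Ranks of variable 2: 2, 1, 4, 5, 3
d = r₁ − r₂: 3, 3, -2, -4, 0
d²: 9, 9, 4, 16, 0; Σd² = 38
ρ = 1 − 6·38/(5·24) = 1 − 228/120 = -0.900

-0.900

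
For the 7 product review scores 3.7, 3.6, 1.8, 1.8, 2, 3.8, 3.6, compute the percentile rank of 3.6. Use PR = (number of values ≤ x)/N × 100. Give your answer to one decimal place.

71.4

N = 7.
Strictly below 3.6: 3. Equal to 3.6: 2.
PR = 5/7 × 100 = 71.4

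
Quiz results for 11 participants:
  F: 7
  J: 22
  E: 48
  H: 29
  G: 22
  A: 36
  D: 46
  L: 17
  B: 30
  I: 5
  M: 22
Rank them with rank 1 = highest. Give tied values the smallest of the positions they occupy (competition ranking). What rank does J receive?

Sorted (descending): 48, 46, 36, 30, 29, 22, 22, 22, 17, 7, 5
The 3 values of 22 occupy positions 6–8 → each gets rank 6.
J has value 22 → rank 6.

6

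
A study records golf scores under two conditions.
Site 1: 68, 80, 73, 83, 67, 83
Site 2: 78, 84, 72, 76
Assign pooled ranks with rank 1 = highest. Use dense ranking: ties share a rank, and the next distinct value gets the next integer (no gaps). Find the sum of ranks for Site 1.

Sorted (descending): 84, 83, 83, 80, 78, 76, 73, 72, 68, 67
The 2 values of 83 share dense rank 2.
Remaining distinct values take the next consecutive integers.
Site 1 values → pooled ranks: 68→8, 80→3, 73→6, 83→2, 67→9, 83→2
Rank sum = 8 + 3 + 6 + 2 + 9 + 2 = 30

30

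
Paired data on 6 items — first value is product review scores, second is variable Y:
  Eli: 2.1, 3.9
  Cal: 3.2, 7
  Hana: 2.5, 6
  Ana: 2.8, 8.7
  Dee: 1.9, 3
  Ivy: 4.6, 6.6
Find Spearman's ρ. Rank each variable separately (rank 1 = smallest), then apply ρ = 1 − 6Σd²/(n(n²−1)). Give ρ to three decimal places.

Ranks of variable 1: 2, 5, 3, 4, 1, 6
Ranks of variable 2: 2, 5, 3, 6, 1, 4
d = r₁ − r₂: 0, 0, 0, -2, 0, 2
d²: 0, 0, 0, 4, 0, 4; Σd² = 8
ρ = 1 − 6·8/(6·35) = 1 − 48/210 = 0.771

0.771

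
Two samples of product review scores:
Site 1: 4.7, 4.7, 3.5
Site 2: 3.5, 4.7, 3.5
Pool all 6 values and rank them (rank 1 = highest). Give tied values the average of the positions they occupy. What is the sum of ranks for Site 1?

9

Sorted (descending): 4.7, 4.7, 4.7, 3.5, 3.5, 3.5
The 3 values of 4.7 occupy positions 1–3 → average rank 2.
The 3 values of 3.5 occupy positions 4–6 → average rank 5.
Site 1 values → pooled ranks: 4.7→2, 4.7→2, 3.5→5
Rank sum = 2 + 2 + 5 = 9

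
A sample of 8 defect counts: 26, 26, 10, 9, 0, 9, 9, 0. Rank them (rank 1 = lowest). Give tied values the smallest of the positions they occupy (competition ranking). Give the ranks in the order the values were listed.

7, 7, 6, 3, 1, 3, 3, 1

Sorted (ascending): 0, 0, 9, 9, 9, 10, 26, 26
The 2 values of 0 occupy positions 1–2 → each gets rank 1.
The 3 values of 9 occupy positions 3–5 → each gets rank 3.
The 2 values of 26 occupy positions 7–8 → each gets rank 7.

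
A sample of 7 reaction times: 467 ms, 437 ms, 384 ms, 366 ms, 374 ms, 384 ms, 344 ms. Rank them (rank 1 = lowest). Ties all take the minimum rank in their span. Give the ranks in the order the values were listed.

Sorted (ascending): 344, 366, 374, 384, 384, 437, 467
The 2 values of 384 occupy positions 4–5 → each gets rank 4.

7, 6, 4, 2, 3, 4, 1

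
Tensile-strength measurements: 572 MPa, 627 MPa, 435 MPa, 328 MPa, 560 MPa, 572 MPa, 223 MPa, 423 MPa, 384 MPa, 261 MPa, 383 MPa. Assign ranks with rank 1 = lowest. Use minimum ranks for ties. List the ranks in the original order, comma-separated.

Sorted (ascending): 223, 261, 328, 383, 384, 423, 435, 560, 572, 572, 627
The 2 values of 572 occupy positions 9–10 → each gets rank 9.

9, 11, 7, 3, 8, 9, 1, 6, 5, 2, 4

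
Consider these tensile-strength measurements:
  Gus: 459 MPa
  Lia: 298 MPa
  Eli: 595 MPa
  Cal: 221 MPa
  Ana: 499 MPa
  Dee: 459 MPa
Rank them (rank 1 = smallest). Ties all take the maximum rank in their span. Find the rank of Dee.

4

Sorted (ascending): 221, 298, 459, 459, 499, 595
The 2 values of 459 occupy positions 3–4 → each gets rank 4.
Dee has value 459 MPa → rank 4.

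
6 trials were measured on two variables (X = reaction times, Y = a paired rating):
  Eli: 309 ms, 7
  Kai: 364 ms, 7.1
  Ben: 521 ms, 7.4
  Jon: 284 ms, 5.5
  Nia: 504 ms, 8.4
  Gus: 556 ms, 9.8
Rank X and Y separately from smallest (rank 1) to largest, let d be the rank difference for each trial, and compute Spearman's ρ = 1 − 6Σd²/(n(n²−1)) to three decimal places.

0.943

Ranks of variable 1: 2, 3, 5, 1, 4, 6
Ranks of variable 2: 2, 3, 4, 1, 5, 6
d = r₁ − r₂: 0, 0, 1, 0, -1, 0
d²: 0, 0, 1, 0, 1, 0; Σd² = 2
ρ = 1 − 6·2/(6·35) = 1 − 12/210 = 0.943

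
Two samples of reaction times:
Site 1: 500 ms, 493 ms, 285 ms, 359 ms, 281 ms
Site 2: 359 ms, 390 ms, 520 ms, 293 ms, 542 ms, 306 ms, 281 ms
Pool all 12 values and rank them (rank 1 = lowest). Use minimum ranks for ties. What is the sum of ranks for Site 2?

Sorted (ascending): 281, 281, 285, 293, 306, 359, 359, 390, 493, 500, 520, 542
The 2 values of 281 occupy positions 1–2 → each gets rank 1.
The 2 values of 359 occupy positions 6–7 → each gets rank 6.
Site 2 values → pooled ranks: 359→6, 390→8, 520→11, 293→4, 542→12, 306→5, 281→1
Rank sum = 6 + 8 + 11 + 4 + 12 + 5 + 1 = 47

47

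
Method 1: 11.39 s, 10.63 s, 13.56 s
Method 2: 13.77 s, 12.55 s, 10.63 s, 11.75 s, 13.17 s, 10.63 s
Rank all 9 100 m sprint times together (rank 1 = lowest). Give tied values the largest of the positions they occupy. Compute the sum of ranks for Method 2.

Sorted (ascending): 10.63, 10.63, 10.63, 11.39, 11.75, 12.55, 13.17, 13.56, 13.77
The 3 values of 10.63 occupy positions 1–3 → each gets rank 3.
Method 2 values → pooled ranks: 13.77→9, 12.55→6, 10.63→3, 11.75→5, 13.17→7, 10.63→3
Rank sum = 9 + 6 + 3 + 5 + 7 + 3 = 33

33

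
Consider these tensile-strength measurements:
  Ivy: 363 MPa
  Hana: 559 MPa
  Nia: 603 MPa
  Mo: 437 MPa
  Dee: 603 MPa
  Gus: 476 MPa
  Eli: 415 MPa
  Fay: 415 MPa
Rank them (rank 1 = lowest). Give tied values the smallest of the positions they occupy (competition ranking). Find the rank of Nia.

7

Sorted (ascending): 363, 415, 415, 437, 476, 559, 603, 603
The 2 values of 415 occupy positions 2–3 → each gets rank 2.
The 2 values of 603 occupy positions 7–8 → each gets rank 7.
Nia has value 603 MPa → rank 7.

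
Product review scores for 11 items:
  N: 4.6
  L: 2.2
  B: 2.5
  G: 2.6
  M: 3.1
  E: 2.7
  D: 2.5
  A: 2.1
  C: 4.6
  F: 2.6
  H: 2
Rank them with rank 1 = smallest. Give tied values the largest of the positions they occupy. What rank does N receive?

11

Sorted (ascending): 2, 2.1, 2.2, 2.5, 2.5, 2.6, 2.6, 2.7, 3.1, 4.6, 4.6
The 2 values of 2.5 occupy positions 4–5 → each gets rank 5.
The 2 values of 2.6 occupy positions 6–7 → each gets rank 7.
The 2 values of 4.6 occupy positions 10–11 → each gets rank 11.
N has value 4.6 → rank 11.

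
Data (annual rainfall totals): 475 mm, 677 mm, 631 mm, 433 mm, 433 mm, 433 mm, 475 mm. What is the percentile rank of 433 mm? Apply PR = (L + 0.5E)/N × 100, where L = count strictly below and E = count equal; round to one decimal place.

21.4

N = 7.
Strictly below 433: 0. Equal to 433: 3.
PR = (0 + 0.5·3)/7 × 100 = 21.4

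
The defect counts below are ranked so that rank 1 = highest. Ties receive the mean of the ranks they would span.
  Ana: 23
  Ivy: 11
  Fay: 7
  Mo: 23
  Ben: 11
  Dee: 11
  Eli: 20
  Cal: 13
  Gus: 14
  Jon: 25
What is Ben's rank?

Sorted (descending): 25, 23, 23, 20, 14, 13, 11, 11, 11, 7
The 2 values of 23 occupy positions 2–3 → average rank (2+3)/2 = 2.5.
The 3 values of 11 occupy positions 7–9 → average rank 8.
Ben has value 11 → rank 8.

8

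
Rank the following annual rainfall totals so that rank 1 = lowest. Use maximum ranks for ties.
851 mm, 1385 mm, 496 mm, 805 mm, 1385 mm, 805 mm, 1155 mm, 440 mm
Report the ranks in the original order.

Sorted (ascending): 440, 496, 805, 805, 851, 1155, 1385, 1385
The 2 values of 805 occupy positions 3–4 → each gets rank 4.
The 2 values of 1385 occupy positions 7–8 → each gets rank 8.

5, 8, 2, 4, 8, 4, 6, 1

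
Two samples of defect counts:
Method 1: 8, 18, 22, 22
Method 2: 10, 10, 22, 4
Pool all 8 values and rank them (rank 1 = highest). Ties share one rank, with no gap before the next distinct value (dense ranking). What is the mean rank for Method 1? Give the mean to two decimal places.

2.00

Sorted (descending): 22, 22, 22, 18, 10, 10, 8, 4
The 3 values of 22 share dense rank 1.
The 2 values of 10 share dense rank 3.
Remaining distinct values take the next consecutive integers.
Method 1 values → pooled ranks: 8→4, 18→2, 22→1, 22→1
Mean rank = (4 + 2 + 1 + 1) / 4 = 2.00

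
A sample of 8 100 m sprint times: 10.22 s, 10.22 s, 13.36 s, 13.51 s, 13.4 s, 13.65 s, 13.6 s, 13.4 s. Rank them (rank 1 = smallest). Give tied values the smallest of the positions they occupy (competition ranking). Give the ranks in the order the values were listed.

1, 1, 3, 6, 4, 8, 7, 4

Sorted (ascending): 10.22, 10.22, 13.36, 13.4, 13.4, 13.51, 13.6, 13.65
The 2 values of 10.22 occupy positions 1–2 → each gets rank 1.
The 2 values of 13.4 occupy positions 4–5 → each gets rank 4.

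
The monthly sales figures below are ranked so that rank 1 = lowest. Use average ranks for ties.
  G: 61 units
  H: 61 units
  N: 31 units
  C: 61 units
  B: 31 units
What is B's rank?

1.5

Sorted (ascending): 31, 31, 61, 61, 61
The 2 values of 31 occupy positions 1–2 → average rank (1+2)/2 = 1.5.
The 3 values of 61 occupy positions 3–5 → average rank 4.
B has value 31 units → rank 1.5.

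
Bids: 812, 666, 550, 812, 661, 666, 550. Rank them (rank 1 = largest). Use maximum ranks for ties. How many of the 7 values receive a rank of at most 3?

Sorted (descending): 812, 812, 666, 666, 661, 550, 550
The 2 values of 812 occupy positions 1–2 → each gets rank 2.
The 2 values of 666 occupy positions 3–4 → each gets rank 4.
The 2 values of 550 occupy positions 6–7 → each gets rank 7.
Ranks ≤ 3: {2, 2} → 2 values.

2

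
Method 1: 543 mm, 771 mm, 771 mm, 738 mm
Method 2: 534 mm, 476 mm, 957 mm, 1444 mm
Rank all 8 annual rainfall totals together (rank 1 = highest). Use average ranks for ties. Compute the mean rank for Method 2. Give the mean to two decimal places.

Sorted (descending): 1444, 957, 771, 771, 738, 543, 534, 476
The 2 values of 771 occupy positions 3–4 → average rank (3+4)/2 = 3.5.
Method 2 values → pooled ranks: 534→7, 476→8, 957→2, 1444→1
Mean rank = (7 + 8 + 2 + 1) / 4 = 4.50

4.50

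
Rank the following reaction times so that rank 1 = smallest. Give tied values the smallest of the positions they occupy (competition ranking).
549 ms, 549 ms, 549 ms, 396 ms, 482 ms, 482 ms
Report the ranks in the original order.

Sorted (ascending): 396, 482, 482, 549, 549, 549
The 2 values of 482 occupy positions 2–3 → each gets rank 2.
The 3 values of 549 occupy positions 4–6 → each gets rank 4.

4, 4, 4, 1, 2, 2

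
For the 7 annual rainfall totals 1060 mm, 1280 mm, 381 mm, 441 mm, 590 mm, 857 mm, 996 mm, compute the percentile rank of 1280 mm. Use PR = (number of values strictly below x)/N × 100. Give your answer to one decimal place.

N = 7.
Strictly below 1280: 6. Equal to 1280: 1.
PR = 6/7 × 100 = 85.7

85.7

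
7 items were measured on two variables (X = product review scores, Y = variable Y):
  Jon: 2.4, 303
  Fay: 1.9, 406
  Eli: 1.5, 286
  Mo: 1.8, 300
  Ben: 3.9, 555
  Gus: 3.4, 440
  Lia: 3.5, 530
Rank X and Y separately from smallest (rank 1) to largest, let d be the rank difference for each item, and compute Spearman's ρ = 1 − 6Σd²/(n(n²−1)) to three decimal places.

Ranks of variable 1: 4, 3, 1, 2, 7, 5, 6
Ranks of variable 2: 3, 4, 1, 2, 7, 5, 6
d = r₁ − r₂: 1, -1, 0, 0, 0, 0, 0
d²: 1, 1, 0, 0, 0, 0, 0; Σd² = 2
ρ = 1 − 6·2/(7·48) = 1 − 12/336 = 0.964

0.964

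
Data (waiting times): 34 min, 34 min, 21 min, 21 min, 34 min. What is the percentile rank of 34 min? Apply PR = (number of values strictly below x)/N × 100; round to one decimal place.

N = 5.
Strictly below 34: 2. Equal to 34: 3.
PR = 2/5 × 100 = 40.0

40.0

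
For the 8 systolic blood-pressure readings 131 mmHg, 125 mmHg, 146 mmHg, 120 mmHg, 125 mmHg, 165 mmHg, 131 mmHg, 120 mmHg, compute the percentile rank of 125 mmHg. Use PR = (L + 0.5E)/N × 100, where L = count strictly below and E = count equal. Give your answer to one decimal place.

N = 8.
Strictly below 125: 2. Equal to 125: 2.
PR = (2 + 0.5·2)/8 × 100 = 37.5

37.5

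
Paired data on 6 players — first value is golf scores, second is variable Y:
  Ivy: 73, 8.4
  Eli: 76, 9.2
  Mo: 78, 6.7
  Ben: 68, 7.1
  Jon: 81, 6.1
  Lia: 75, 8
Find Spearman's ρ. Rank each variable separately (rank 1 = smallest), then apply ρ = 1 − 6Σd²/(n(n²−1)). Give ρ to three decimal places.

Ranks of variable 1: 2, 4, 5, 1, 6, 3
Ranks of variable 2: 5, 6, 2, 3, 1, 4
d = r₁ − r₂: -3, -2, 3, -2, 5, -1
d²: 9, 4, 9, 4, 25, 1; Σd² = 52
ρ = 1 − 6·52/(6·35) = 1 − 312/210 = -0.486

-0.486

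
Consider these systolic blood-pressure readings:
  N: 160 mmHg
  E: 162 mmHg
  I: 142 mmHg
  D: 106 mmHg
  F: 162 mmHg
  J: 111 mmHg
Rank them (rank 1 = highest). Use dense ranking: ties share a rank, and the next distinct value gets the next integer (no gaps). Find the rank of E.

1

Sorted (descending): 162, 162, 160, 142, 111, 106
The 2 values of 162 share dense rank 1.
Remaining distinct values take the next consecutive integers.
E has value 162 mmHg → rank 1.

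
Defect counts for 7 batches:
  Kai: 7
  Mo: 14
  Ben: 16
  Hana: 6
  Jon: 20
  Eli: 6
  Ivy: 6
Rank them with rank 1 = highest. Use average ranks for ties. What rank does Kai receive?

4

Sorted (descending): 20, 16, 14, 7, 6, 6, 6
The 3 values of 6 occupy positions 5–7 → average rank 6.
Kai has value 7 → rank 4.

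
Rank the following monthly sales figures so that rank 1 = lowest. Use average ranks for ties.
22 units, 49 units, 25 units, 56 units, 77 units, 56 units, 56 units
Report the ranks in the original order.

Sorted (ascending): 22, 25, 49, 56, 56, 56, 77
The 3 values of 56 occupy positions 4–6 → average rank 5.

1, 3, 2, 5, 7, 5, 5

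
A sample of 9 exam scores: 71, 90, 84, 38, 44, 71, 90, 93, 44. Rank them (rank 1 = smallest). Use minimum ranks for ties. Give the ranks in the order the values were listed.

4, 7, 6, 1, 2, 4, 7, 9, 2

Sorted (ascending): 38, 44, 44, 71, 71, 84, 90, 90, 93
The 2 values of 44 occupy positions 2–3 → each gets rank 2.
The 2 values of 71 occupy positions 4–5 → each gets rank 4.
The 2 values of 90 occupy positions 7–8 → each gets rank 7.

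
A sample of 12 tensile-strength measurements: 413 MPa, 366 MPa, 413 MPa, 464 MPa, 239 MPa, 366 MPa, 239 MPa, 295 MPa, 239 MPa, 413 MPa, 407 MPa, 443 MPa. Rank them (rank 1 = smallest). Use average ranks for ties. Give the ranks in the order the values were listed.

9, 5.5, 9, 12, 2, 5.5, 2, 4, 2, 9, 7, 11

Sorted (ascending): 239, 239, 239, 295, 366, 366, 407, 413, 413, 413, 443, 464
The 3 values of 239 occupy positions 1–3 → average rank 2.
The 2 values of 366 occupy positions 5–6 → average rank (5+6)/2 = 5.5.
The 3 values of 413 occupy positions 8–10 → average rank 9.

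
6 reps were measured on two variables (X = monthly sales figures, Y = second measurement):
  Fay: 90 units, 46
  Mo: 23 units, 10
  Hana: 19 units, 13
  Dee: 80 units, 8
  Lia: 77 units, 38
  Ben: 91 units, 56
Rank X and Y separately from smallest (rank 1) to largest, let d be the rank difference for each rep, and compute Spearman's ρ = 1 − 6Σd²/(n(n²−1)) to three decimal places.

0.600

Ranks of variable 1: 5, 2, 1, 4, 3, 6
Ranks of variable 2: 5, 2, 3, 1, 4, 6
d = r₁ − r₂: 0, 0, -2, 3, -1, 0
d²: 0, 0, 4, 9, 1, 0; Σd² = 14
ρ = 1 − 6·14/(6·35) = 1 − 84/210 = 0.600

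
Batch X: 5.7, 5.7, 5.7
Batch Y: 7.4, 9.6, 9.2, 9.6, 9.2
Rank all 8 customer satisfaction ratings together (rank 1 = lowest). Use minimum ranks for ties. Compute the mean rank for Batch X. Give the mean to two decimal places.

1.00

Sorted (ascending): 5.7, 5.7, 5.7, 7.4, 9.2, 9.2, 9.6, 9.6
The 3 values of 5.7 occupy positions 1–3 → each gets rank 1.
The 2 values of 9.2 occupy positions 5–6 → each gets rank 5.
The 2 values of 9.6 occupy positions 7–8 → each gets rank 7.
Batch X values → pooled ranks: 5.7→1, 5.7→1, 5.7→1
Mean rank = (1 + 1 + 1) / 3 = 1.00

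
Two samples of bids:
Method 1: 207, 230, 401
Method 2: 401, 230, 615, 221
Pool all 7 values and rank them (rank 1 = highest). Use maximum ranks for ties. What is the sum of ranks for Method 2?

Sorted (descending): 615, 401, 401, 230, 230, 221, 207
The 2 values of 401 occupy positions 2–3 → each gets rank 3.
The 2 values of 230 occupy positions 4–5 → each gets rank 5.
Method 2 values → pooled ranks: 401→3, 230→5, 615→1, 221→6
Rank sum = 3 + 5 + 1 + 6 = 15

15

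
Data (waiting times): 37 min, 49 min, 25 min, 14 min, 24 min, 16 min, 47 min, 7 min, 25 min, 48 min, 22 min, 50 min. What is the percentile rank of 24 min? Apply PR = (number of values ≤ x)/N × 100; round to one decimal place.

41.7

N = 12.
Strictly below 24: 4. Equal to 24: 1.
PR = 5/12 × 100 = 41.7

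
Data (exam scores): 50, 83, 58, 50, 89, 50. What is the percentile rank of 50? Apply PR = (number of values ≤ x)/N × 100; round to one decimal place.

N = 6.
Strictly below 50: 0. Equal to 50: 3.
PR = 3/6 × 100 = 50.0

50.0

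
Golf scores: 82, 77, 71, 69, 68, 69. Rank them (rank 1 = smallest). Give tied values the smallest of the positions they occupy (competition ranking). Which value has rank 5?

77

Sorted (ascending): 68, 69, 69, 71, 77, 82
The 2 values of 69 occupy positions 2–3 → each gets rank 2.
Rank 5 → value 77.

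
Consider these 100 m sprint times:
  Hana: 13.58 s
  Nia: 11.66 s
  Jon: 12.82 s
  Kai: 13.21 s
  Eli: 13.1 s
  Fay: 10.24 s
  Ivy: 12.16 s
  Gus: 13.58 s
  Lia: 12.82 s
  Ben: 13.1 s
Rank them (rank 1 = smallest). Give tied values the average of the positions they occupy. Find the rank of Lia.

4.5

Sorted (ascending): 10.24, 11.66, 12.16, 12.82, 12.82, 13.1, 13.1, 13.21, 13.58, 13.58
The 2 values of 12.82 occupy positions 4–5 → average rank (4+5)/2 = 4.5.
The 2 values of 13.1 occupy positions 6–7 → average rank (6+7)/2 = 6.5.
The 2 values of 13.58 occupy positions 9–10 → average rank (9+10)/2 = 9.5.
Lia has value 12.82 s → rank 4.5.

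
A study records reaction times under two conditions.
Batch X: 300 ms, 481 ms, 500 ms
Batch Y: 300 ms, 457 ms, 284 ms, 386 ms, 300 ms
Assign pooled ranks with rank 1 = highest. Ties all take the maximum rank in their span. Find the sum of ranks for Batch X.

Sorted (descending): 500, 481, 457, 386, 300, 300, 300, 284
The 3 values of 300 occupy positions 5–7 → each gets rank 7.
Batch X values → pooled ranks: 300→7, 481→2, 500→1
Rank sum = 7 + 2 + 1 = 10

10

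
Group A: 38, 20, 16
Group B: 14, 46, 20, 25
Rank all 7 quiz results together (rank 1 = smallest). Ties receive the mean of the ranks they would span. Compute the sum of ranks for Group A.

11.5

Sorted (ascending): 14, 16, 20, 20, 25, 38, 46
The 2 values of 20 occupy positions 3–4 → average rank (3+4)/2 = 3.5.
Group A values → pooled ranks: 38→6, 20→3.5, 16→2
Rank sum = 6 + 3.5 + 2 = 11.5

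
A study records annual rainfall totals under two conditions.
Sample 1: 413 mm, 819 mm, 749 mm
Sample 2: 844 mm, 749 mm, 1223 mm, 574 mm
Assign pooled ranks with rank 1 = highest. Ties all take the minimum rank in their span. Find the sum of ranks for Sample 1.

Sorted (descending): 1223, 844, 819, 749, 749, 574, 413
The 2 values of 749 occupy positions 4–5 → each gets rank 4.
Sample 1 values → pooled ranks: 413→7, 819→3, 749→4
Rank sum = 7 + 3 + 4 = 14

14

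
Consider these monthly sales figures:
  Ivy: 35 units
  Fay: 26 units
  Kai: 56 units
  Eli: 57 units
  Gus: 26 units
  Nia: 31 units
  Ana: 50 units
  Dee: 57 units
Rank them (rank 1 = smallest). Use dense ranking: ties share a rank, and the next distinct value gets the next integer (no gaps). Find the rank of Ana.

Sorted (ascending): 26, 26, 31, 35, 50, 56, 57, 57
The 2 values of 26 share dense rank 1.
The 2 values of 57 share dense rank 6.
Remaining distinct values take the next consecutive integers.
Ana has value 50 units → rank 4.

4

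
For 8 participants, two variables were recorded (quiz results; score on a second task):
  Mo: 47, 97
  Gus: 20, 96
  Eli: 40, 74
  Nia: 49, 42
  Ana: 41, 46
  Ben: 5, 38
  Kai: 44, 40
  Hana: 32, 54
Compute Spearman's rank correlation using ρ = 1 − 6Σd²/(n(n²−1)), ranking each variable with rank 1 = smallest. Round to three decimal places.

0.095

Ranks of variable 1: 7, 2, 4, 8, 5, 1, 6, 3
Ranks of variable 2: 8, 7, 6, 3, 4, 1, 2, 5
d = r₁ − r₂: -1, -5, -2, 5, 1, 0, 4, -2
d²: 1, 25, 4, 25, 1, 0, 16, 4; Σd² = 76
ρ = 1 − 6·76/(8·63) = 1 − 456/504 = 0.095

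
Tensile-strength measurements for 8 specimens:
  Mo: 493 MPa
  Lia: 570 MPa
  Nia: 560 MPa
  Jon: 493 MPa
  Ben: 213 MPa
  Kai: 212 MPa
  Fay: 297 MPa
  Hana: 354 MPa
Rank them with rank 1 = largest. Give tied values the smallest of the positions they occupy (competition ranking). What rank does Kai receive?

Sorted (descending): 570, 560, 493, 493, 354, 297, 213, 212
The 2 values of 493 occupy positions 3–4 → each gets rank 3.
Kai has value 212 MPa → rank 8.

8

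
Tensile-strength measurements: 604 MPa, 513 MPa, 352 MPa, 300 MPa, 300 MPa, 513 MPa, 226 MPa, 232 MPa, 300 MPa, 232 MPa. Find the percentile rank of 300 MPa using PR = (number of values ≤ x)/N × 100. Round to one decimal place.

60.0

N = 10.
Strictly below 300: 3. Equal to 300: 3.
PR = 6/10 × 100 = 60.0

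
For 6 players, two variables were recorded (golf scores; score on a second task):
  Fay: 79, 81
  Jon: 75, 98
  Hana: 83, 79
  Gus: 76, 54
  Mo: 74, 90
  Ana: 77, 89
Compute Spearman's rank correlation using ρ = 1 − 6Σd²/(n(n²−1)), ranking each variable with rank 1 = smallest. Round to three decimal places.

-0.600

Ranks of variable 1: 5, 2, 6, 3, 1, 4
Ranks of variable 2: 3, 6, 2, 1, 5, 4
d = r₁ − r₂: 2, -4, 4, 2, -4, 0
d²: 4, 16, 16, 4, 16, 0; Σd² = 56
ρ = 1 − 6·56/(6·35) = 1 − 336/210 = -0.600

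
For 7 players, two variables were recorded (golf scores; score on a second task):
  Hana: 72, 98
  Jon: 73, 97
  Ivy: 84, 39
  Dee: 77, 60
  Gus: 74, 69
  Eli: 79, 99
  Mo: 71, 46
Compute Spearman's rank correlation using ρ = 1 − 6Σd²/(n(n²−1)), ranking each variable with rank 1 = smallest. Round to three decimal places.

-0.107

Ranks of variable 1: 2, 3, 7, 5, 4, 6, 1
Ranks of variable 2: 6, 5, 1, 3, 4, 7, 2
d = r₁ − r₂: -4, -2, 6, 2, 0, -1, -1
d²: 16, 4, 36, 4, 0, 1, 1; Σd² = 62
ρ = 1 − 6·62/(7·48) = 1 − 372/336 = -0.107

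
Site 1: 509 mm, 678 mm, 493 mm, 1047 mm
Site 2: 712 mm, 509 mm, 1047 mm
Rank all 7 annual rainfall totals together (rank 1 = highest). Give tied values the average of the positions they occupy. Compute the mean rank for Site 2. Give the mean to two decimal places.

3.33

Sorted (descending): 1047, 1047, 712, 678, 509, 509, 493
The 2 values of 1047 occupy positions 1–2 → average rank (1+2)/2 = 1.5.
The 2 values of 509 occupy positions 5–6 → average rank (5+6)/2 = 5.5.
Site 2 values → pooled ranks: 712→3, 509→5.5, 1047→1.5
Mean rank = (3 + 5.5 + 1.5) / 3 = 3.33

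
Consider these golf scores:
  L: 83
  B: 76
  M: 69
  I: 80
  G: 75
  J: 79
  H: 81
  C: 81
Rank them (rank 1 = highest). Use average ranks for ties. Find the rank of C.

2.5

Sorted (descending): 83, 81, 81, 80, 79, 76, 75, 69
The 2 values of 81 occupy positions 2–3 → average rank (2+3)/2 = 2.5.
C has value 81 → rank 2.5.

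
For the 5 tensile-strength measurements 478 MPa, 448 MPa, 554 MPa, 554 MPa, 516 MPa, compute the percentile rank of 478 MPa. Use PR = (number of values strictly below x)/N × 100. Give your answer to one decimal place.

N = 5.
Strictly below 478: 1. Equal to 478: 1.
PR = 1/5 × 100 = 20.0

20.0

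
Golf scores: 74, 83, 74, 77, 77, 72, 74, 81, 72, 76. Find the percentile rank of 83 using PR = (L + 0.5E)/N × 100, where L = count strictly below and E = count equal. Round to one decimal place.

95.0

N = 10.
Strictly below 83: 9. Equal to 83: 1.
PR = (9 + 0.5·1)/10 × 100 = 95.0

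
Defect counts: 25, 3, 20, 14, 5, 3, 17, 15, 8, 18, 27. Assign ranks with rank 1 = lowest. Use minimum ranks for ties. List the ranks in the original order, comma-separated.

10, 1, 9, 5, 3, 1, 7, 6, 4, 8, 11

Sorted (ascending): 3, 3, 5, 8, 14, 15, 17, 18, 20, 25, 27
The 2 values of 3 occupy positions 1–2 → each gets rank 1.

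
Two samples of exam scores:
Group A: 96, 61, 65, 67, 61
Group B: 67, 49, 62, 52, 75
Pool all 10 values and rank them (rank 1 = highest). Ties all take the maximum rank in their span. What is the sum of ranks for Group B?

31

Sorted (descending): 96, 75, 67, 67, 65, 62, 61, 61, 52, 49
The 2 values of 67 occupy positions 3–4 → each gets rank 4.
The 2 values of 61 occupy positions 7–8 → each gets rank 8.
Group B values → pooled ranks: 67→4, 49→10, 62→6, 52→9, 75→2
Rank sum = 4 + 10 + 6 + 9 + 2 = 31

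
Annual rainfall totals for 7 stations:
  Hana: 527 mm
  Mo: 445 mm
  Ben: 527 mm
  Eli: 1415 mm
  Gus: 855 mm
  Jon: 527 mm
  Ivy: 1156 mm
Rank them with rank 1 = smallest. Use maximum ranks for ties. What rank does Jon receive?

Sorted (ascending): 445, 527, 527, 527, 855, 1156, 1415
The 3 values of 527 occupy positions 2–4 → each gets rank 4.
Jon has value 527 mm → rank 4.

4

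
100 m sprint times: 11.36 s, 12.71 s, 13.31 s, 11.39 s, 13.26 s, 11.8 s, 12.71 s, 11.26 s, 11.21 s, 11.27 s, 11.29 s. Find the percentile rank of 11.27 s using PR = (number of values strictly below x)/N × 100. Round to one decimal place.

N = 11.
Strictly below 11.27: 2. Equal to 11.27: 1.
PR = 2/11 × 100 = 18.2

18.2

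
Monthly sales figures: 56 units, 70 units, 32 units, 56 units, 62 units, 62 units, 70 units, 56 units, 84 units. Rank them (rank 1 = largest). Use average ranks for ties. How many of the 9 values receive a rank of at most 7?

8

Sorted (descending): 84, 70, 70, 62, 62, 56, 56, 56, 32
The 2 values of 70 occupy positions 2–3 → average rank (2+3)/2 = 2.5.
The 2 values of 62 occupy positions 4–5 → average rank (4+5)/2 = 4.5.
The 3 values of 56 occupy positions 6–8 → average rank 7.
Ranks ≤ 7: {1, 2.5, 2.5, 4.5, 4.5, 7, 7, 7} → 8 values.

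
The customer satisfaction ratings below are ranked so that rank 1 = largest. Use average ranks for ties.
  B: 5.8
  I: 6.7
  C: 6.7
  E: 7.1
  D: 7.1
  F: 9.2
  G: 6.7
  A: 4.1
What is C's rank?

Sorted (descending): 9.2, 7.1, 7.1, 6.7, 6.7, 6.7, 5.8, 4.1
The 2 values of 7.1 occupy positions 2–3 → average rank (2+3)/2 = 2.5.
The 3 values of 6.7 occupy positions 4–6 → average rank 5.
C has value 6.7 → rank 5.

5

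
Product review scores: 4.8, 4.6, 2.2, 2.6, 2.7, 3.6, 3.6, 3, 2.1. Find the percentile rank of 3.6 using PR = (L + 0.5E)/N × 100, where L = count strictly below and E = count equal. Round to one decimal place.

N = 9.
Strictly below 3.6: 5. Equal to 3.6: 2.
PR = (5 + 0.5·2)/9 × 100 = 66.7

66.7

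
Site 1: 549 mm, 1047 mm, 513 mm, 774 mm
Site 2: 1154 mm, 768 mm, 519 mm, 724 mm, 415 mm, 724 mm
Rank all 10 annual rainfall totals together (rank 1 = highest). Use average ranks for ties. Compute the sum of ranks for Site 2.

Sorted (descending): 1154, 1047, 774, 768, 724, 724, 549, 519, 513, 415
The 2 values of 724 occupy positions 5–6 → average rank (5+6)/2 = 5.5.
Site 2 values → pooled ranks: 1154→1, 768→4, 519→8, 724→5.5, 415→10, 724→5.5
Rank sum = 1 + 4 + 8 + 5.5 + 10 + 5.5 = 34

34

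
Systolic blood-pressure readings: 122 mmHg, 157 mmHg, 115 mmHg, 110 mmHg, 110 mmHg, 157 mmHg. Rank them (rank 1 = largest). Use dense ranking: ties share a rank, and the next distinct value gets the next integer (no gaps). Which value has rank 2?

Sorted (descending): 157, 157, 122, 115, 110, 110
The 2 values of 157 share dense rank 1.
The 2 values of 110 share dense rank 4.
Remaining distinct values take the next consecutive integers.
Rank 2 → value 122.

122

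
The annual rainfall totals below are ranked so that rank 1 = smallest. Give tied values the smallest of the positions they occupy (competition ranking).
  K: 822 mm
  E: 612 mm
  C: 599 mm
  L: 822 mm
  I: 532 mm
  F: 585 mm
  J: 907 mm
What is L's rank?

Sorted (ascending): 532, 585, 599, 612, 822, 822, 907
The 2 values of 822 occupy positions 5–6 → each gets rank 5.
L has value 822 mm → rank 5.

5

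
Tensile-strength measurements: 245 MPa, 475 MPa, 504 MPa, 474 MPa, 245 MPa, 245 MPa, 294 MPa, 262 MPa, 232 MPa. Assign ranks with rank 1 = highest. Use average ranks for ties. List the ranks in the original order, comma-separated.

7, 2, 1, 3, 7, 7, 4, 5, 9

Sorted (descending): 504, 475, 474, 294, 262, 245, 245, 245, 232
The 3 values of 245 occupy positions 6–8 → average rank 7.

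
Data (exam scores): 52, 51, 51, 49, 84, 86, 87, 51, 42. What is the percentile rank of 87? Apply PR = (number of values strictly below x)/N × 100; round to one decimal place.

88.9

N = 9.
Strictly below 87: 8. Equal to 87: 1.
PR = 8/9 × 100 = 88.9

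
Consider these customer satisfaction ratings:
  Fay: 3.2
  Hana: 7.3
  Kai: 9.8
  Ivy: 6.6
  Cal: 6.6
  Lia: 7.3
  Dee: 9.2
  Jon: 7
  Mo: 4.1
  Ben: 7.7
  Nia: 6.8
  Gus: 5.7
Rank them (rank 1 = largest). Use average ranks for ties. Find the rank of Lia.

Sorted (descending): 9.8, 9.2, 7.7, 7.3, 7.3, 7, 6.8, 6.6, 6.6, 5.7, 4.1, 3.2
The 2 values of 7.3 occupy positions 4–5 → average rank (4+5)/2 = 4.5.
The 2 values of 6.6 occupy positions 8–9 → average rank (8+9)/2 = 8.5.
Lia has value 7.3 → rank 4.5.

4.5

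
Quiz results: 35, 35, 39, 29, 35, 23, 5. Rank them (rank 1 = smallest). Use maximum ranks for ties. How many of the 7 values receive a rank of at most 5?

3

Sorted (ascending): 5, 23, 29, 35, 35, 35, 39
The 3 values of 35 occupy positions 4–6 → each gets rank 6.
Ranks ≤ 5: {1, 2, 3} → 3 values.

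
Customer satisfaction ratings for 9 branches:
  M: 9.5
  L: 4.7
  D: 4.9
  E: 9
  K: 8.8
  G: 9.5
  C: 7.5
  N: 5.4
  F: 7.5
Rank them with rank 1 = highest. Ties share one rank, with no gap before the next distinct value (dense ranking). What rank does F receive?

4

Sorted (descending): 9.5, 9.5, 9, 8.8, 7.5, 7.5, 5.4, 4.9, 4.7
The 2 values of 9.5 share dense rank 1.
The 2 values of 7.5 share dense rank 4.
Remaining distinct values take the next consecutive integers.
F has value 7.5 → rank 4.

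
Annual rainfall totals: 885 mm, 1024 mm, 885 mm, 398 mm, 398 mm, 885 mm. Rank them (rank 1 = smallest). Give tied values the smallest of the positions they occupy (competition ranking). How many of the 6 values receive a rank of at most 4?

Sorted (ascending): 398, 398, 885, 885, 885, 1024
The 2 values of 398 occupy positions 1–2 → each gets rank 1.
The 3 values of 885 occupy positions 3–5 → each gets rank 3.
Ranks ≤ 4: {1, 1, 3, 3, 3} → 5 values.

5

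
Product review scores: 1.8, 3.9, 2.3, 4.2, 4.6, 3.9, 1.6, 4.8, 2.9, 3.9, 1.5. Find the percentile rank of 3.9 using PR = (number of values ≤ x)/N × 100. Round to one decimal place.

N = 11.
Strictly below 3.9: 5. Equal to 3.9: 3.
PR = 8/11 × 100 = 72.7

72.7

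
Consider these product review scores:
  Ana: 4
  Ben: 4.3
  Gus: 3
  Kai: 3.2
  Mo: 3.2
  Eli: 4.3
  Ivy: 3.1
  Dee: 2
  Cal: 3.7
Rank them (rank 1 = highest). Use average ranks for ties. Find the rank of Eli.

Sorted (descending): 4.3, 4.3, 4, 3.7, 3.2, 3.2, 3.1, 3, 2
The 2 values of 4.3 occupy positions 1–2 → average rank (1+2)/2 = 1.5.
The 2 values of 3.2 occupy positions 5–6 → average rank (5+6)/2 = 5.5.
Eli has value 4.3 → rank 1.5.

1.5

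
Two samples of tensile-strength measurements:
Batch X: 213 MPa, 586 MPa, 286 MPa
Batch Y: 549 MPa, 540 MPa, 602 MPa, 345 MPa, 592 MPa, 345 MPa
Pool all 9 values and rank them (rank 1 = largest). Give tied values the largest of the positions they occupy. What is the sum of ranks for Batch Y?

Sorted (descending): 602, 592, 586, 549, 540, 345, 345, 286, 213
The 2 values of 345 occupy positions 6–7 → each gets rank 7.
Batch Y values → pooled ranks: 549→4, 540→5, 602→1, 345→7, 592→2, 345→7
Rank sum = 4 + 5 + 1 + 7 + 2 + 7 = 26

26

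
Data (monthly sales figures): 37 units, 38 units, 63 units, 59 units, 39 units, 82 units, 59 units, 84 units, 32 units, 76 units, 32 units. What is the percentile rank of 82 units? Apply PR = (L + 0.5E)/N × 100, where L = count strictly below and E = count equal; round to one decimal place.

N = 11.
Strictly below 82: 9. Equal to 82: 1.
PR = (9 + 0.5·1)/11 × 100 = 86.4

86.4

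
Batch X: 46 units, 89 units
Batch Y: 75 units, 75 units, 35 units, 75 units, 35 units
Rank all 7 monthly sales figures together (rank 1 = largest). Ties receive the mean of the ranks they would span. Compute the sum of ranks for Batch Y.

22

Sorted (descending): 89, 75, 75, 75, 46, 35, 35
The 3 values of 75 occupy positions 2–4 → average rank 3.
The 2 values of 35 occupy positions 6–7 → average rank (6+7)/2 = 6.5.
Batch Y values → pooled ranks: 75→3, 75→3, 35→6.5, 75→3, 35→6.5
Rank sum = 3 + 3 + 6.5 + 3 + 6.5 = 22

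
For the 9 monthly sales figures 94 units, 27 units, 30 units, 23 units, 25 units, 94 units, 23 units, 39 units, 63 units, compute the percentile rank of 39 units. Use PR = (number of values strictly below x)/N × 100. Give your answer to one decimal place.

55.6

N = 9.
Strictly below 39: 5. Equal to 39: 1.
PR = 5/9 × 100 = 55.6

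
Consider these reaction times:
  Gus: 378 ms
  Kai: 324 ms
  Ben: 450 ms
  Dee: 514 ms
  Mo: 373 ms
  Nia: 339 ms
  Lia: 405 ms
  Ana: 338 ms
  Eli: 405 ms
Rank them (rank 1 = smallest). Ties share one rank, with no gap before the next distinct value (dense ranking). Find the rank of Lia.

Sorted (ascending): 324, 338, 339, 373, 378, 405, 405, 450, 514
The 2 values of 405 share dense rank 6.
Remaining distinct values take the next consecutive integers.
Lia has value 405 ms → rank 6.

6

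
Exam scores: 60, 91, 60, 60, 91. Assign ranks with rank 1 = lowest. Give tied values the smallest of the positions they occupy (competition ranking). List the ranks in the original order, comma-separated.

Sorted (ascending): 60, 60, 60, 91, 91
The 3 values of 60 occupy positions 1–3 → each gets rank 1.
The 2 values of 91 occupy positions 4–5 → each gets rank 4.

1, 4, 1, 1, 4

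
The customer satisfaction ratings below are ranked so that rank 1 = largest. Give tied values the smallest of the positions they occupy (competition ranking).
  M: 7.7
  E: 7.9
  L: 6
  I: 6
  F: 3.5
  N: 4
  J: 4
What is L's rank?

3

Sorted (descending): 7.9, 7.7, 6, 6, 4, 4, 3.5
The 2 values of 6 occupy positions 3–4 → each gets rank 3.
The 2 values of 4 occupy positions 5–6 → each gets rank 5.
L has value 6 → rank 3.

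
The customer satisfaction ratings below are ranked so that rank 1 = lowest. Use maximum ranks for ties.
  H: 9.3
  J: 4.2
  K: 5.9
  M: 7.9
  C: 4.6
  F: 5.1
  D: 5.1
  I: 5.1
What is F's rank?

Sorted (ascending): 4.2, 4.6, 5.1, 5.1, 5.1, 5.9, 7.9, 9.3
The 3 values of 5.1 occupy positions 3–5 → each gets rank 5.
F has value 5.1 → rank 5.

5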